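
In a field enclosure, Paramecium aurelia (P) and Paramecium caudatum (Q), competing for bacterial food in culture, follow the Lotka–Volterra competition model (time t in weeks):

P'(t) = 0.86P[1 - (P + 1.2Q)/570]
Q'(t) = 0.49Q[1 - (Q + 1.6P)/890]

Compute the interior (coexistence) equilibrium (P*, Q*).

Setting both brackets to zero gives the nullclines P + 1.2Q = 570 and 1.6P + Q = 890.
Substituting Q = 890 - 1.6P into the first: P(1 - 1.2·1.6) = 570 - 1.2·890.
So P* = -498/-0.92 = 541, and then Q* = 890 - 1.6·541 = 23.9.

P* ≈ 541, Q* ≈ 23.9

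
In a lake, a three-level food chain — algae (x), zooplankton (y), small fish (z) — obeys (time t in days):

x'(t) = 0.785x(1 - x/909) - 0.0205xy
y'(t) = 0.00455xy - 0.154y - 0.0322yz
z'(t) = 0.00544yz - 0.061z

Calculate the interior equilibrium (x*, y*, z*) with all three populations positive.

x* ≈ 643, y* ≈ 11.2, z* ≈ 86.1

From dz/dt = 0: 0.00544y* = 0.061, so y* = 11.2.
From dx/dt = 0: 0.785(1 - x*/909) = 0.0205·11.2, giving x* = 909·(1 - 0.293) = 643.
From dy/dt = 0: 0.00455·643 - 0.154 = 0.0322z*, so z* = 2.77/0.0322 = 86.1.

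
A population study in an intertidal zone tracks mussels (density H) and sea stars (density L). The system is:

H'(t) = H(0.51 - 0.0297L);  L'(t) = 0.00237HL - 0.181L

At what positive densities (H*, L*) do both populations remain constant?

H* ≈ 76.4, L* ≈ 17.2

Set dL/dt = 0 with L > 0: 0.00237H - 0.181 = 0, so H* = 0.181/0.00237 = 76.4.
Set dH/dt = 0 with H > 0: 0.51 - 0.0297L = 0, so L* = 0.51/0.0297 = 17.2.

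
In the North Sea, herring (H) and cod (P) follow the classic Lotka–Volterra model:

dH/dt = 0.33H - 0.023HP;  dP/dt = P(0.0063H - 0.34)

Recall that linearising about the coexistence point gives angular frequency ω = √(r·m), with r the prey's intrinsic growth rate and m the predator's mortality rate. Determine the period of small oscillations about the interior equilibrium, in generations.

Here r = 0.33 and m = 0.34, so r·m = 0.112.
ω = √0.112 = 0.335 per generation, hence T = 2π/ω ≈ 18.8 generations.

T ≈ 18.8 generations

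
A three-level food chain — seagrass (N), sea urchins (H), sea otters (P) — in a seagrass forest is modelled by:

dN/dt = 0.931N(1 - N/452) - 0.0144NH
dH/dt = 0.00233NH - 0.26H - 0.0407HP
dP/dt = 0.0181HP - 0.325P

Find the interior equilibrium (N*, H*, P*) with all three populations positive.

From dP/dt = 0: 0.0181H* = 0.325, so H* = 18.
From dN/dt = 0: 0.931(1 - N*/452) = 0.0144·18, giving N* = 452·(1 - 0.278) = 326.
From dH/dt = 0: 0.00233·326 - 0.26 = 0.0407P*, so P* = 0.501/0.0407 = 12.3.

N* ≈ 326, H* ≈ 18, P* ≈ 12.3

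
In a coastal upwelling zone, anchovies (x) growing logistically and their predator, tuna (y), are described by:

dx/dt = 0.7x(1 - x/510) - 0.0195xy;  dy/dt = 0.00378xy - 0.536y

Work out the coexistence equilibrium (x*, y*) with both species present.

From dy/dt = 0 with y > 0: 0.00378x* = 0.536, so x* = 142.
Substitute into dx/dt = 0: 0.7(1 - 142/510) = 0.0195y*.
The bracket is 0.722, giving y* = 0.505/0.0195 = 25.9.

x* ≈ 142, y* ≈ 25.9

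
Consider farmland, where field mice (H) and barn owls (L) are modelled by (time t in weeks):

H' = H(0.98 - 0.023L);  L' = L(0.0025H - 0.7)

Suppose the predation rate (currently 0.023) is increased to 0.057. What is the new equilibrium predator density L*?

At the interior fixed point, setting dH/dt = 0 with H > 0 fixes L* = (prey growth rate)/(HL coefficient) — independent of the other coefficients.
With the change, L* = 0.98/0.057 = 17.2; it falls from 42.6.

L* ≈ 17.2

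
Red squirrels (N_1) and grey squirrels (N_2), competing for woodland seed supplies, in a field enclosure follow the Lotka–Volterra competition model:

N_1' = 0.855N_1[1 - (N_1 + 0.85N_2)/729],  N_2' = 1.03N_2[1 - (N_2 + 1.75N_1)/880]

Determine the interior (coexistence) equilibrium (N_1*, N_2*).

N_1* ≈ 39, N_2* ≈ 812

Setting both brackets to zero gives the nullclines N_1 + 0.85N_2 = 729 and 1.75N_1 + N_2 = 880.
Substituting N_2 = 880 - 1.75N_1 into the first: N_1(1 - 0.85·1.75) = 729 - 0.85·880.
So N_1* = -19/-0.488 = 39, and then N_2* = 880 - 1.75·39 = 812.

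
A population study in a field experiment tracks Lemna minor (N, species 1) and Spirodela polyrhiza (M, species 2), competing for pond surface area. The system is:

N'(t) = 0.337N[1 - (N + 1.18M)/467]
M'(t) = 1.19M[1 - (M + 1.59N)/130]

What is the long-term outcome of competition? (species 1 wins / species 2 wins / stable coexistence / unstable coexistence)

Compare the nullcline intercepts: K1/α12 = 467/1.18 = 396 > K2 = 130; K2/α21 = 130/1.59 = 81.8 < K1 = 467.
Since the inequalities point opposite ways, species 1 can invade but species 2 cannot.

species 1 excludes species 2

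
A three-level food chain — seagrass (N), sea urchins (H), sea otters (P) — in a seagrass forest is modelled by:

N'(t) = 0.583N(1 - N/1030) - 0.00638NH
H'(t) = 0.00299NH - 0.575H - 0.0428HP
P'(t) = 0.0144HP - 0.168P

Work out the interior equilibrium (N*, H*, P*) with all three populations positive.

From dP/dt = 0: 0.0144H* = 0.168, so H* = 11.7.
From dN/dt = 0: 0.583(1 - N*/1030) = 0.00638·11.7, giving N* = 1030·(1 - 0.128) = 898.
From dH/dt = 0: 0.00299·898 - 0.575 = 0.0428P*, so P* = 2.11/0.0428 = 49.3.

N* ≈ 898, H* ≈ 11.7, P* ≈ 49.3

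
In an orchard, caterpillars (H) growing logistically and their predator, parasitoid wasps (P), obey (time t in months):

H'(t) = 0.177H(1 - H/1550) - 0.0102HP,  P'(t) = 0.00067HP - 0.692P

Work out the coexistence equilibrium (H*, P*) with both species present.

From dP/dt = 0 with P > 0: 0.00067H* = 0.692, so H* = 1030.
Substitute into dH/dt = 0: 0.177(1 - 1030/1550) = 0.0102P*.
The bracket is 0.334, giving P* = 0.0591/0.0102 = 5.79.

H* ≈ 1030, P* ≈ 5.79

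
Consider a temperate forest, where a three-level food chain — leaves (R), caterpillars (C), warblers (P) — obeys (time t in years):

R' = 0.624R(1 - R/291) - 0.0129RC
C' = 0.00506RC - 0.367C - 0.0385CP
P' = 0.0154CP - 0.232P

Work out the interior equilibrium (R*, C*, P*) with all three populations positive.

R* ≈ 200, C* ≈ 15.1, P* ≈ 16.8

From dP/dt = 0: 0.0154C* = 0.232, so C* = 15.1.
From dR/dt = 0: 0.624(1 - R*/291) = 0.0129·15.1, giving R* = 291·(1 - 0.311) = 200.
From dC/dt = 0: 0.00506·200 - 0.367 = 0.0385P*, so P* = 0.647/0.0385 = 16.8.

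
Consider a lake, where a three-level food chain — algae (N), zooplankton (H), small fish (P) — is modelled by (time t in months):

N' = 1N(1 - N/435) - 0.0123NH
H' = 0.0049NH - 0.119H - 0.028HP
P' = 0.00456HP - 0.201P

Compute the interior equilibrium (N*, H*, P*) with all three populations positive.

N* ≈ 199, H* ≈ 44.1, P* ≈ 30.6

From dP/dt = 0: 0.00456H* = 0.201, so H* = 44.1.
From dN/dt = 0: 1(1 - N*/435) = 0.0123·44.1, giving N* = 435·(1 - 0.542) = 199.
From dH/dt = 0: 0.0049·199 - 0.119 = 0.028P*, so P* = 0.857/0.028 = 30.6.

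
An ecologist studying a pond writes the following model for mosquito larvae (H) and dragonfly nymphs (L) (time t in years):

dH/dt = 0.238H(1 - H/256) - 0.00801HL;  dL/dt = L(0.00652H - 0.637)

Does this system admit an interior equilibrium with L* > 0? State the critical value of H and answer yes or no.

The predator equation gives dL/dt > 0 only when H > 0.637/0.00652 = 97.7.
Without the predator, H → K = 256. Since 256 > 97.7, the predator can invade and persist.

Threshold H = 97.7; K > 97.7, so yes, the predator persists.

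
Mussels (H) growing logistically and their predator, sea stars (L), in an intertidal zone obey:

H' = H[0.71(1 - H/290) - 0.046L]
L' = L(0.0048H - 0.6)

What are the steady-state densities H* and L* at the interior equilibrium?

From dL/dt = 0 with L > 0: 0.0048H* = 0.6, so H* = 125.
Substitute into dH/dt = 0: 0.71(1 - 125/290) = 0.046L*.
The bracket is 0.569, giving L* = 0.404/0.046 = 8.78.

H* ≈ 125, L* ≈ 8.78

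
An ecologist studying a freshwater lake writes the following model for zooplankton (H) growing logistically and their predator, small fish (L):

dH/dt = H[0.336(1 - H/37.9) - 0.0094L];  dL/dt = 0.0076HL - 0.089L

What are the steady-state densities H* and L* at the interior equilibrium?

From dL/dt = 0 with L > 0: 0.0076H* = 0.089, so H* = 11.7.
Substitute into dH/dt = 0: 0.336(1 - 11.7/37.9) = 0.0094L*.
The bracket is 0.691, giving L* = 0.232/0.0094 = 24.7.

H* ≈ 11.7, L* ≈ 24.7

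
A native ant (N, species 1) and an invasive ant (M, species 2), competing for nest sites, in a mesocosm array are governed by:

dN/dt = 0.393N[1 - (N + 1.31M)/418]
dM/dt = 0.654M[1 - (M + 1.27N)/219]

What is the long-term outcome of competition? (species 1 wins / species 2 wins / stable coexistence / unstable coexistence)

Compare the nullcline intercepts: K1/α12 = 418/1.31 = 319 > K2 = 219; K2/α21 = 219/1.27 = 172 < K1 = 418.
Since the inequalities point opposite ways, species 1 can invade but species 2 cannot.

species 1 excludes species 2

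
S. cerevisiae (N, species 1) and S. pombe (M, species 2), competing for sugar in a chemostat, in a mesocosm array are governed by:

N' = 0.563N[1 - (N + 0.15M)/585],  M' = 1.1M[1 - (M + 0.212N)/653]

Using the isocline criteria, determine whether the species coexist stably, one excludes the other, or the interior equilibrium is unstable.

Compare the nullcline intercepts: K1/α12 = 585/0.15 = 3900 > K2 = 653; K2/α21 = 653/0.212 = 3080 > K1 = 585.
Since both inequalities hold, each species can invade when rare, so the interior equilibrium is stable.

stable coexistence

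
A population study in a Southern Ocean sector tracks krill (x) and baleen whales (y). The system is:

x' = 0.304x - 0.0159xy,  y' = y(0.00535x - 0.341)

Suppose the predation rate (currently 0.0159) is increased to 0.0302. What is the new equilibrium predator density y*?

y* ≈ 10.1

At the interior fixed point, setting dx/dt = 0 with x > 0 fixes y* = (prey growth rate)/(xy coefficient) — independent of the other coefficients.
With the change, y* = 0.304/0.0302 = 10.1; it falls from 19.1.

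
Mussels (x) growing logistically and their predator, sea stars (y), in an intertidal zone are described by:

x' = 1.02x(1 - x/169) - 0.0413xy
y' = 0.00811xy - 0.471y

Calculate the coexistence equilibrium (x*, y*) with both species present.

x* ≈ 58.1, y* ≈ 16.2

From dy/dt = 0 with y > 0: 0.00811x* = 0.471, so x* = 58.1.
Substitute into dx/dt = 0: 1.02(1 - 58.1/169) = 0.0413y*.
The bracket is 0.656, giving y* = 0.669/0.0413 = 16.2.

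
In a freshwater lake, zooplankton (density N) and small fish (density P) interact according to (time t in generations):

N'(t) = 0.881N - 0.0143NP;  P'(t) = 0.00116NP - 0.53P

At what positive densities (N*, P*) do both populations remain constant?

N* ≈ 457, P* ≈ 61.6

Set dP/dt = 0 with P > 0: 0.00116N - 0.53 = 0, so N* = 0.53/0.00116 = 457.
Set dN/dt = 0 with N > 0: 0.881 - 0.0143P = 0, so P* = 0.881/0.0143 = 61.6.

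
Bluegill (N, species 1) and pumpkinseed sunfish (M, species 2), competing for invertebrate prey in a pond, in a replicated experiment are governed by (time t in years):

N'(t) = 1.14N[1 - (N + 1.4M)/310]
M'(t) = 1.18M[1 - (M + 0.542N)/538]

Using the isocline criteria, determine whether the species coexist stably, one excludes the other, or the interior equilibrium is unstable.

Compare the nullcline intercepts: K1/α12 = 310/1.4 = 221 < K2 = 538; K2/α21 = 538/0.542 = 993 > K1 = 310.
Since the inequalities point opposite ways, species 2 can invade but species 1 cannot.

species 2 excludes species 1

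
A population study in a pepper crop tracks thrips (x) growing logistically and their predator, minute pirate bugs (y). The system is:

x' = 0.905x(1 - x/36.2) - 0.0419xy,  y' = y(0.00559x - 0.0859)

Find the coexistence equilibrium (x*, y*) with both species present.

From dy/dt = 0 with y > 0: 0.00559x* = 0.0859, so x* = 15.4.
Substitute into dx/dt = 0: 0.905(1 - 15.4/36.2) = 0.0419y*.
The bracket is 0.576, giving y* = 0.521/0.0419 = 12.4.

x* ≈ 15.4, y* ≈ 12.4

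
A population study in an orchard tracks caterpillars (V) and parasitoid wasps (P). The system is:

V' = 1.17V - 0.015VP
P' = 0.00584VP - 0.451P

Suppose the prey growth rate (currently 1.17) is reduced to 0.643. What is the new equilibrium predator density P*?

P* ≈ 42.9

At the interior fixed point, setting dV/dt = 0 with V > 0 fixes P* = (prey growth rate)/(VP coefficient) — independent of the other coefficients.
With the change, P* = 0.643/0.015 = 42.9; it falls from 78.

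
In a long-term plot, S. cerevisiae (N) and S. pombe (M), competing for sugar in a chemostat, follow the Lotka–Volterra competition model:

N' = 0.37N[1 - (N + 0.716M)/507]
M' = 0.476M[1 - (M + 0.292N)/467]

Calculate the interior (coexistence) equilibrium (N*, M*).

Setting both brackets to zero gives the nullclines N + 0.716M = 507 and 0.292N + M = 467.
Substituting M = 467 - 0.292N into the first: N(1 - 0.716·0.292) = 507 - 0.716·467.
So N* = 173/0.791 = 218, and then M* = 467 - 0.292·218 = 403.

N* ≈ 218, M* ≈ 403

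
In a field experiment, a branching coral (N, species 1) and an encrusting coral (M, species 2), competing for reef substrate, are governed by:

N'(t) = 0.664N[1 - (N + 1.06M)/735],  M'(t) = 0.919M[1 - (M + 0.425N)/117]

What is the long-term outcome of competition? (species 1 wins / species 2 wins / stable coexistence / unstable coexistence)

species 1 excludes species 2

Compare the nullcline intercepts: K1/α12 = 735/1.06 = 693 > K2 = 117; K2/α21 = 117/0.425 = 275 < K1 = 735.
Since the inequalities point opposite ways, species 1 can invade but species 2 cannot.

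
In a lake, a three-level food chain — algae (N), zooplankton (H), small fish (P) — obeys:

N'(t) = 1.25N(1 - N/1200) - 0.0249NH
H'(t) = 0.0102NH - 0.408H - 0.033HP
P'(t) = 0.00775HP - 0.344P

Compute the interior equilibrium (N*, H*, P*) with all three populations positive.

From dP/dt = 0: 0.00775H* = 0.344, so H* = 44.4.
From dN/dt = 0: 1.25(1 - N*/1200) = 0.0249·44.4, giving N* = 1200·(1 - 0.884) = 139.
From dH/dt = 0: 0.0102·139 - 0.408 = 0.033P*, so P* = 1.01/0.033 = 30.6.

N* ≈ 139, H* ≈ 44.4, P* ≈ 30.6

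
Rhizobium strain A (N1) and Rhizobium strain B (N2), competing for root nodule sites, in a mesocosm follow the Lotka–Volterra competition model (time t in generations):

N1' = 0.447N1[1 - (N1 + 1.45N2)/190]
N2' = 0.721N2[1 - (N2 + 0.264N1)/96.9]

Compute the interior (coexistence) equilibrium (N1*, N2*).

N1* ≈ 80.2, N2* ≈ 75.7

Setting both brackets to zero gives the nullclines N1 + 1.45N2 = 190 and 0.264N1 + N2 = 96.9.
Substituting N2 = 96.9 - 0.264N1 into the first: N1(1 - 1.45·0.264) = 190 - 1.45·96.9.
So N1* = 49.5/0.617 = 80.2, and then N2* = 96.9 - 0.264·80.2 = 75.7.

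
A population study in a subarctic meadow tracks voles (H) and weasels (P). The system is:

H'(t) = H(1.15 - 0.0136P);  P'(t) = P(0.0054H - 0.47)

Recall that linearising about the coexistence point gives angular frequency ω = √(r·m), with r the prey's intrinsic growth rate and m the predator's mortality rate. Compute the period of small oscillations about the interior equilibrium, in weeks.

T ≈ 8.55 weeks

Here r = 1.15 and m = 0.47, so r·m = 0.54.
ω = √0.54 = 0.735 per week, hence T = 2π/ω ≈ 8.55 weeks.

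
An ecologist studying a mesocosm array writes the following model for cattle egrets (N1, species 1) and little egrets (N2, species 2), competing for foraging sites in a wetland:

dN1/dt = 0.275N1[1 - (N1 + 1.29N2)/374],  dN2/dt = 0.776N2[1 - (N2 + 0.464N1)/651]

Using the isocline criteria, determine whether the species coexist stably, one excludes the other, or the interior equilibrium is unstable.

Compare the nullcline intercepts: K1/α12 = 374/1.29 = 290 < K2 = 651; K2/α21 = 651/0.464 = 1400 > K1 = 374.
Since the inequalities point opposite ways, species 2 can invade but species 1 cannot.

species 2 excludes species 1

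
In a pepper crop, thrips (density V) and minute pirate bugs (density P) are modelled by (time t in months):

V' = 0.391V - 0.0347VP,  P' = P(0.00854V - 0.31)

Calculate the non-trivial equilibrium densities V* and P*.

V* ≈ 36.3, P* ≈ 11.3

Set dP/dt = 0 with P > 0: 0.00854V - 0.31 = 0, so V* = 0.31/0.00854 = 36.3.
Set dV/dt = 0 with V > 0: 0.391 - 0.0347P = 0, so P* = 0.391/0.0347 = 11.3.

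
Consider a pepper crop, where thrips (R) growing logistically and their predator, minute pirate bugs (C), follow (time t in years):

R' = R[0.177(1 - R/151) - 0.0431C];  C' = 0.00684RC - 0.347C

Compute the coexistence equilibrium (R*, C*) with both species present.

R* ≈ 50.7, C* ≈ 2.73

From dC/dt = 0 with C > 0: 0.00684R* = 0.347, so R* = 50.7.
Substitute into dR/dt = 0: 0.177(1 - 50.7/151) = 0.0431C*.
The bracket is 0.664, giving C* = 0.118/0.0431 = 2.73.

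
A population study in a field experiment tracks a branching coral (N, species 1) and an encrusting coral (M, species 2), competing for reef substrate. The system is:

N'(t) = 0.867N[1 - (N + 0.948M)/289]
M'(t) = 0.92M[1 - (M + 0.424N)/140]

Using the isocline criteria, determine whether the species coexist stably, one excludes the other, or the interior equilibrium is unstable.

stable coexistence

Compare the nullcline intercepts: K1/α12 = 289/0.948 = 305 > K2 = 140; K2/α21 = 140/0.424 = 330 > K1 = 289.
Since both inequalities hold, each species can invade when rare, so the interior equilibrium is stable.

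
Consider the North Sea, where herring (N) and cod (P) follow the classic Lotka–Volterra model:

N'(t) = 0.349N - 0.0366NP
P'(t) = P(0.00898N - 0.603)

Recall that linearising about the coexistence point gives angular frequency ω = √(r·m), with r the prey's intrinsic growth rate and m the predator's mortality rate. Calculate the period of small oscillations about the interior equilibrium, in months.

Here r = 0.349 and m = 0.603, so r·m = 0.21.
ω = √0.21 = 0.459 per month, hence T = 2π/ω ≈ 13.7 months.

T ≈ 13.7 months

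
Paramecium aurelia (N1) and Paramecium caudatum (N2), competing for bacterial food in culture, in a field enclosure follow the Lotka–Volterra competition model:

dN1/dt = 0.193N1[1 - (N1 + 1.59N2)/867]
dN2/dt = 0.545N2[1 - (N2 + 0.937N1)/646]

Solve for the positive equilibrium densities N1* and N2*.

Setting both brackets to zero gives the nullclines N1 + 1.59N2 = 867 and 0.937N1 + N2 = 646.
Substituting N2 = 646 - 0.937N1 into the first: N1(1 - 1.59·0.937) = 867 - 1.59·646.
So N1* = -160/-0.49 = 327, and then N2* = 646 - 0.937·327 = 340.

N1* ≈ 327, N2* ≈ 340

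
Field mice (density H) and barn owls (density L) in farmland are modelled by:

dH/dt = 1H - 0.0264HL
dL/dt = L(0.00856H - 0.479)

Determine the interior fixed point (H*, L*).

H* ≈ 56, L* ≈ 37.9

Set dL/dt = 0 with L > 0: 0.00856H - 0.479 = 0, so H* = 0.479/0.00856 = 56.
Set dH/dt = 0 with H > 0: 1 - 0.0264L = 0, so L* = 1/0.0264 = 37.9.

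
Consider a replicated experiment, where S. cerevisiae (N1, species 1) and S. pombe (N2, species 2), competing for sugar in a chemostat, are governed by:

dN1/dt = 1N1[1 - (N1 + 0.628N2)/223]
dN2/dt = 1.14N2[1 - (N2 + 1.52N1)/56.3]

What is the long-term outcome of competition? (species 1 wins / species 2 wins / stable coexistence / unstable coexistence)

Compare the nullcline intercepts: K1/α12 = 223/0.628 = 355 > K2 = 56.3; K2/α21 = 56.3/1.52 = 37 < K1 = 223.
Since the inequalities point opposite ways, species 1 can invade but species 2 cannot.

species 1 excludes species 2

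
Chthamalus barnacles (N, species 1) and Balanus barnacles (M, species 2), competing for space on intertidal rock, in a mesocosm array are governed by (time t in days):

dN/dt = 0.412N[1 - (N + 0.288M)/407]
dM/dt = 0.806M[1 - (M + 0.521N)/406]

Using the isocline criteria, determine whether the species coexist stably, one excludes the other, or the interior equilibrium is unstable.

stable coexistence

Compare the nullcline intercepts: K1/α12 = 407/0.288 = 1410 > K2 = 406; K2/α21 = 406/0.521 = 779 > K1 = 407.
Since both inequalities hold, each species can invade when rare, so the interior equilibrium is stable.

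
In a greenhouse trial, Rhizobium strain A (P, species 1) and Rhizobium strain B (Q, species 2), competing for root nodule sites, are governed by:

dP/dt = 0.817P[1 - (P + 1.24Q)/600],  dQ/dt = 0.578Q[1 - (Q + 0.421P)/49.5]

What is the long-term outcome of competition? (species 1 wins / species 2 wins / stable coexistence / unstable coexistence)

Compare the nullcline intercepts: K1/α12 = 600/1.24 = 484 > K2 = 49.5; K2/α21 = 49.5/0.421 = 118 < K1 = 600.
Since the inequalities point opposite ways, species 1 can invade but species 2 cannot.

species 1 excludes species 2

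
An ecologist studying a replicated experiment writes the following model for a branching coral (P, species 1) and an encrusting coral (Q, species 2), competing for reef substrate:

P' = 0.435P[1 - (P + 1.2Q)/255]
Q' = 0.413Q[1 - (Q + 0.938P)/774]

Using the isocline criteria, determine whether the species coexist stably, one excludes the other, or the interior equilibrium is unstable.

species 2 excludes species 1

Compare the nullcline intercepts: K1/α12 = 255/1.2 = 212 < K2 = 774; K2/α21 = 774/0.938 = 825 > K1 = 255.
Since the inequalities point opposite ways, species 2 can invade but species 1 cannot.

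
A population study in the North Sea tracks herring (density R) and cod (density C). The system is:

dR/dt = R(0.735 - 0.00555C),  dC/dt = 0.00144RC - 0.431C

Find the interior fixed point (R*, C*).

Set dC/dt = 0 with C > 0: 0.00144R - 0.431 = 0, so R* = 0.431/0.00144 = 299.
Set dR/dt = 0 with R > 0: 0.735 - 0.00555C = 0, so C* = 0.735/0.00555 = 132.

R* ≈ 299, C* ≈ 132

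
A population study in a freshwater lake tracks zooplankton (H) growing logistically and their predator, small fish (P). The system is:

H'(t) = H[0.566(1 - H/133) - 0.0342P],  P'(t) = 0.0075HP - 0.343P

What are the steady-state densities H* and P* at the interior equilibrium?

From dP/dt = 0 with P > 0: 0.0075H* = 0.343, so H* = 45.7.
Substitute into dH/dt = 0: 0.566(1 - 45.7/133) = 0.0342P*.
The bracket is 0.656, giving P* = 0.371/0.0342 = 10.9.

H* ≈ 45.7, P* ≈ 10.9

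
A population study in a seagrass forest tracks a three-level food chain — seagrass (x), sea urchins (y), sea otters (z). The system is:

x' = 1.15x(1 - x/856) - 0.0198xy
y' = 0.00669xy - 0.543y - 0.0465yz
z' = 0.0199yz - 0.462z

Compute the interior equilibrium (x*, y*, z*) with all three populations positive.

From dz/dt = 0: 0.0199y* = 0.462, so y* = 23.2.
From dx/dt = 0: 1.15(1 - x*/856) = 0.0198·23.2, giving x* = 856·(1 - 0.4) = 514.
From dy/dt = 0: 0.00669·514 - 0.543 = 0.0465z*, so z* = 2.89/0.0465 = 62.2.

x* ≈ 514, y* ≈ 23.2, z* ≈ 62.2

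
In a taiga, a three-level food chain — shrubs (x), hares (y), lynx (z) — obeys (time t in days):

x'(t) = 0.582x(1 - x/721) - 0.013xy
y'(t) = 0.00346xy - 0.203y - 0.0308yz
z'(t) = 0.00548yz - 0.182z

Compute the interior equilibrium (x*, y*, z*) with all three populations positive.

From dz/dt = 0: 0.00548y* = 0.182, so y* = 33.2.
From dx/dt = 0: 0.582(1 - x*/721) = 0.013·33.2, giving x* = 721·(1 - 0.742) = 186.
From dy/dt = 0: 0.00346·186 - 0.203 = 0.0308z*, so z* = 0.441/0.0308 = 14.3.

x* ≈ 186, y* ≈ 33.2, z* ≈ 14.3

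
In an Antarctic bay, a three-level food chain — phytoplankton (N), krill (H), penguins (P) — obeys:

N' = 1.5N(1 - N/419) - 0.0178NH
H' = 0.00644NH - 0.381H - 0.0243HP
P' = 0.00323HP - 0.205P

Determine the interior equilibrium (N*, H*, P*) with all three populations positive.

N* ≈ 103, H* ≈ 63.5, P* ≈ 11.7

From dP/dt = 0: 0.00323H* = 0.205, so H* = 63.5.
From dN/dt = 0: 1.5(1 - N*/419) = 0.0178·63.5, giving N* = 419·(1 - 0.753) = 103.
From dH/dt = 0: 0.00644·103 - 0.381 = 0.0243P*, so P* = 0.285/0.0243 = 11.7.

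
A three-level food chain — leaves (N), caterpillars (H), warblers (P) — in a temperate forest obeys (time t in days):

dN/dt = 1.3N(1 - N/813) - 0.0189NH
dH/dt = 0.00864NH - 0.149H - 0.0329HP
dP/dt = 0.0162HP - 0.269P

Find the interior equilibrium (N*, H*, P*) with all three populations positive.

N* ≈ 617, H* ≈ 16.6, P* ≈ 157

From dP/dt = 0: 0.0162H* = 0.269, so H* = 16.6.
From dN/dt = 0: 1.3(1 - N*/813) = 0.0189·16.6, giving N* = 813·(1 - 0.241) = 617.
From dH/dt = 0: 0.00864·617 - 0.149 = 0.0329P*, so P* = 5.18/0.0329 = 157.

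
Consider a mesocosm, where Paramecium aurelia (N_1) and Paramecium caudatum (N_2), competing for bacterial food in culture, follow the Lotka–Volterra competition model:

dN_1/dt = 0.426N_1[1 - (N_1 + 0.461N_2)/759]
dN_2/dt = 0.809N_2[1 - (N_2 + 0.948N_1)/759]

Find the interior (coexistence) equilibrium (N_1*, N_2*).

N_1* ≈ 727, N_2* ≈ 70.1

Setting both brackets to zero gives the nullclines N_1 + 0.461N_2 = 759 and 0.948N_1 + N_2 = 759.
Substituting N_2 = 759 - 0.948N_1 into the first: N_1(1 - 0.461·0.948) = 759 - 0.461·759.
So N_1* = 409/0.563 = 727, and then N_2* = 759 - 0.948·727 = 70.1.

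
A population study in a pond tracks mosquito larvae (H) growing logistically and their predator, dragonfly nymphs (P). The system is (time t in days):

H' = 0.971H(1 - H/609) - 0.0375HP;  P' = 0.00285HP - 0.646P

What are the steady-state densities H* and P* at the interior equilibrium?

H* ≈ 227, P* ≈ 16.3

From dP/dt = 0 with P > 0: 0.00285H* = 0.646, so H* = 227.
Substitute into dH/dt = 0: 0.971(1 - 227/609) = 0.0375P*.
The bracket is 0.628, giving P* = 0.61/0.0375 = 16.3.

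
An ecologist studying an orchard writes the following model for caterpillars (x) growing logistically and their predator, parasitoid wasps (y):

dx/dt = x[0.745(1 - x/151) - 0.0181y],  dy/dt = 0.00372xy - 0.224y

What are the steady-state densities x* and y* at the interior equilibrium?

x* ≈ 60.2, y* ≈ 24.7

From dy/dt = 0 with y > 0: 0.00372x* = 0.224, so x* = 60.2.
Substitute into dx/dt = 0: 0.745(1 - 60.2/151) = 0.0181y*.
The bracket is 0.601, giving y* = 0.448/0.0181 = 24.7.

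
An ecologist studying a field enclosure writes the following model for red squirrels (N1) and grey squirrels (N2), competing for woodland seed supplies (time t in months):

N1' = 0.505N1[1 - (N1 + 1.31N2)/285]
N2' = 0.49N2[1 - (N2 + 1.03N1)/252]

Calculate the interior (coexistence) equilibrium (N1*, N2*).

Setting both brackets to zero gives the nullclines N1 + 1.31N2 = 285 and 1.03N1 + N2 = 252.
Substituting N2 = 252 - 1.03N1 into the first: N1(1 - 1.31·1.03) = 285 - 1.31·252.
So N1* = -45.1/-0.349 = 129, and then N2* = 252 - 1.03·129 = 119.

N1* ≈ 129, N2* ≈ 119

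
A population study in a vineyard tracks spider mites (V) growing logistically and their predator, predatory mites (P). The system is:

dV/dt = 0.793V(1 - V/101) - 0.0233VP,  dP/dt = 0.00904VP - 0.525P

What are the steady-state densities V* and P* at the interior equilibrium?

V* ≈ 58.1, P* ≈ 14.5

From dP/dt = 0 with P > 0: 0.00904V* = 0.525, so V* = 58.1.
Substitute into dV/dt = 0: 0.793(1 - 58.1/101) = 0.0233P*.
The bracket is 0.425, giving P* = 0.337/0.0233 = 14.5.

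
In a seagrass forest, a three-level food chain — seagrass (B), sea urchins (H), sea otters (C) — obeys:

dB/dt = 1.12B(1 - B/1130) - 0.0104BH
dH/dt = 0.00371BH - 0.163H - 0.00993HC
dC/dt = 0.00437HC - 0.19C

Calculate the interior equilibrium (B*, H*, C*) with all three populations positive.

B* ≈ 674, H* ≈ 43.5, C* ≈ 235

From dC/dt = 0: 0.00437H* = 0.19, so H* = 43.5.
From dB/dt = 0: 1.12(1 - B*/1130) = 0.0104·43.5, giving B* = 1130·(1 - 0.404) = 674.
From dH/dt = 0: 0.00371·674 - 0.163 = 0.00993C*, so C* = 2.34/0.00993 = 235.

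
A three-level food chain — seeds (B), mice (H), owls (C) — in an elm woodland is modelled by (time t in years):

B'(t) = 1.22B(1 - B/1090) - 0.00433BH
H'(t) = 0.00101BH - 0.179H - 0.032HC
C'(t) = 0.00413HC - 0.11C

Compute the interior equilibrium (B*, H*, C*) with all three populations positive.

From dC/dt = 0: 0.00413H* = 0.11, so H* = 26.6.
From dB/dt = 0: 1.22(1 - B*/1090) = 0.00433·26.6, giving B* = 1090·(1 - 0.0945) = 987.
From dH/dt = 0: 0.00101·987 - 0.179 = 0.032C*, so C* = 0.818/0.032 = 25.6.

B* ≈ 987, H* ≈ 26.6, C* ≈ 25.6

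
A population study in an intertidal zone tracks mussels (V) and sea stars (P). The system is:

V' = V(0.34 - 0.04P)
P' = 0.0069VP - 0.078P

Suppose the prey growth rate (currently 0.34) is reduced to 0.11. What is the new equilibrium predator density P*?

At the interior fixed point, setting dV/dt = 0 with V > 0 fixes P* = (prey growth rate)/(VP coefficient) — independent of the other coefficients.
With the change, P* = 0.11/0.04 = 2.75; it falls from 8.5.

P* ≈ 2.75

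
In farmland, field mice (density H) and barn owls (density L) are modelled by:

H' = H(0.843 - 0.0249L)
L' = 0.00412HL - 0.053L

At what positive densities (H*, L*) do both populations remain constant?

Set dL/dt = 0 with L > 0: 0.00412H - 0.053 = 0, so H* = 0.053/0.00412 = 12.9.
Set dH/dt = 0 with H > 0: 0.843 - 0.0249L = 0, so L* = 0.843/0.0249 = 33.9.

H* ≈ 12.9, L* ≈ 33.9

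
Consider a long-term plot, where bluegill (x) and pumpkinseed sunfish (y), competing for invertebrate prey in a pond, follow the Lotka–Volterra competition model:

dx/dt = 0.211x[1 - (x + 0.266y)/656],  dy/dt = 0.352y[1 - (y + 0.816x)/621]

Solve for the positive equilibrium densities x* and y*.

x* ≈ 627, y* ≈ 109

Setting both brackets to zero gives the nullclines x + 0.266y = 656 and 0.816x + y = 621.
Substituting y = 621 - 0.816x into the first: x(1 - 0.266·0.816) = 656 - 0.266·621.
So x* = 491/0.783 = 627, and then y* = 621 - 0.816·627 = 109.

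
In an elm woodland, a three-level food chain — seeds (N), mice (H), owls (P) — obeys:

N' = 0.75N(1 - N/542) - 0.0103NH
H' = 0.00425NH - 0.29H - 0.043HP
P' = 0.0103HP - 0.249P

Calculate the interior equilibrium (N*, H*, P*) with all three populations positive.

From dP/dt = 0: 0.0103H* = 0.249, so H* = 24.2.
From dN/dt = 0: 0.75(1 - N*/542) = 0.0103·24.2, giving N* = 542·(1 - 0.332) = 362.
From dH/dt = 0: 0.00425·362 - 0.29 = 0.043P*, so P* = 1.25/0.043 = 29.

N* ≈ 362, H* ≈ 24.2, P* ≈ 29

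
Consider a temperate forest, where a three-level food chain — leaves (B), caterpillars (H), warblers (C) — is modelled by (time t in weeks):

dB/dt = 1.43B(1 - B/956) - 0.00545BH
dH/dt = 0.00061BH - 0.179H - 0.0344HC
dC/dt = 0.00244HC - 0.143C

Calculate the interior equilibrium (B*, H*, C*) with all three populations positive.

B* ≈ 742, H* ≈ 58.6, C* ≈ 7.96

From dC/dt = 0: 0.00244H* = 0.143, so H* = 58.6.
From dB/dt = 0: 1.43(1 - B*/956) = 0.00545·58.6, giving B* = 956·(1 - 0.223) = 742.
From dH/dt = 0: 0.00061·742 - 0.179 = 0.0344C*, so C* = 0.274/0.0344 = 7.96.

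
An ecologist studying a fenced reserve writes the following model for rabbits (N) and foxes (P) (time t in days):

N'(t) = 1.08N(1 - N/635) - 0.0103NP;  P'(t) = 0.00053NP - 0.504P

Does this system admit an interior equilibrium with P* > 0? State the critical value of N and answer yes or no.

Threshold N = 951; K < 951, so no, the predator goes extinct.

The predator equation gives dP/dt > 0 only when N > 0.504/0.00053 = 951.
Without the predator, N → K = 635. Since 635 < 951, the predator cannot invade.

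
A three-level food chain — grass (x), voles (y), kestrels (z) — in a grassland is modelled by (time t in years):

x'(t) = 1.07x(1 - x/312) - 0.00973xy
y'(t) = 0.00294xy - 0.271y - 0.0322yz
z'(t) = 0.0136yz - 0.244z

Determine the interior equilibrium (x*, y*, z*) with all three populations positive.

From dz/dt = 0: 0.0136y* = 0.244, so y* = 17.9.
From dx/dt = 0: 1.07(1 - x*/312) = 0.00973·17.9, giving x* = 312·(1 - 0.163) = 261.
From dy/dt = 0: 0.00294·261 - 0.271 = 0.0322z*, so z* = 0.497/0.0322 = 15.4.

x* ≈ 261, y* ≈ 17.9, z* ≈ 15.4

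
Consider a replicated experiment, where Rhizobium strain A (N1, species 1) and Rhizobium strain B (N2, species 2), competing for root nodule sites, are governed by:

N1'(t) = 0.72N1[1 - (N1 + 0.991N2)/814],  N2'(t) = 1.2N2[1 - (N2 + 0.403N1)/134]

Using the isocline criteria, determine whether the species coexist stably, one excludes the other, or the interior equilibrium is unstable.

Compare the nullcline intercepts: K1/α12 = 814/0.991 = 821 > K2 = 134; K2/α21 = 134/0.403 = 333 < K1 = 814.
Since the inequalities point opposite ways, species 1 can invade but species 2 cannot.

species 1 excludes species 2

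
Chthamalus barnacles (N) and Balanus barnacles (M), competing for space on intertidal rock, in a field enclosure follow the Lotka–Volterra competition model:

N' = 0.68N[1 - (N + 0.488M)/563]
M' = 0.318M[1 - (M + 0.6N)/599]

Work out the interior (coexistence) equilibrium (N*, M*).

Setting both brackets to zero gives the nullclines N + 0.488M = 563 and 0.6N + M = 599.
Substituting M = 599 - 0.6N into the first: N(1 - 0.488·0.6) = 563 - 0.488·599.
So N* = 271/0.707 = 383, and then M* = 599 - 0.6·383 = 369.

N* ≈ 383, M* ≈ 369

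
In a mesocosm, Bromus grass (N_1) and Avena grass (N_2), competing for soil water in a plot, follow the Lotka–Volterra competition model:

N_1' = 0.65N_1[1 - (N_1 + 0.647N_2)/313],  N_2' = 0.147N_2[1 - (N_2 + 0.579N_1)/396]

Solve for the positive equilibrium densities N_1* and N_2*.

Setting both brackets to zero gives the nullclines N_1 + 0.647N_2 = 313 and 0.579N_1 + N_2 = 396.
Substituting N_2 = 396 - 0.579N_1 into the first: N_1(1 - 0.647·0.579) = 313 - 0.647·396.
So N_1* = 56.8/0.625 = 90.8, and then N_2* = 396 - 0.579·90.8 = 343.

N_1* ≈ 90.8, N_2* ≈ 343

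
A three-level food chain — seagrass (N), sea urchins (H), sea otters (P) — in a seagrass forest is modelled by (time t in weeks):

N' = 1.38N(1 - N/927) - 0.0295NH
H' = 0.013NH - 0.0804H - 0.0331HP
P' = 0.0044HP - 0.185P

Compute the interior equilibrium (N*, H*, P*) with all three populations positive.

N* ≈ 93.8, H* ≈ 42, P* ≈ 34.4

From dP/dt = 0: 0.0044H* = 0.185, so H* = 42.
From dN/dt = 0: 1.38(1 - N*/927) = 0.0295·42, giving N* = 927·(1 - 0.899) = 93.8.
From dH/dt = 0: 0.013·93.8 - 0.0804 = 0.0331P*, so P* = 1.14/0.0331 = 34.4.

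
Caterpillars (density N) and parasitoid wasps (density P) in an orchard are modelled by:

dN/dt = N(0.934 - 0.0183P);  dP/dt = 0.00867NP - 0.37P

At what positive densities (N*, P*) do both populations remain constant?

Set dP/dt = 0 with P > 0: 0.00867N - 0.37 = 0, so N* = 0.37/0.00867 = 42.7.
Set dN/dt = 0 with N > 0: 0.934 - 0.0183P = 0, so P* = 0.934/0.0183 = 51.

N* ≈ 42.7, P* ≈ 51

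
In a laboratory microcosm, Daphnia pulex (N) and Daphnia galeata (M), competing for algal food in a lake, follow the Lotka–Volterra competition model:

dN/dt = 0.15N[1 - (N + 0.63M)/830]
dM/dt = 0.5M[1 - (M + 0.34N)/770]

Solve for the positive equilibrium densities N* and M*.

N* ≈ 439, M* ≈ 621

Setting both brackets to zero gives the nullclines N + 0.63M = 830 and 0.34N + M = 770.
Substituting M = 770 - 0.34N into the first: N(1 - 0.63·0.34) = 830 - 0.63·770.
So N* = 345/0.786 = 439, and then M* = 770 - 0.34·439 = 621.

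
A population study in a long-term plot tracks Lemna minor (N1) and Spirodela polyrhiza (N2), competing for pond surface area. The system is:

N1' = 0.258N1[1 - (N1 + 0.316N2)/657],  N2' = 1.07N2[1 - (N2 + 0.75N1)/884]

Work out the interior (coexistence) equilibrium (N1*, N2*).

Setting both brackets to zero gives the nullclines N1 + 0.316N2 = 657 and 0.75N1 + N2 = 884.
Substituting N2 = 884 - 0.75N1 into the first: N1(1 - 0.316·0.75) = 657 - 0.316·884.
So N1* = 378/0.763 = 495, and then N2* = 884 - 0.75·495 = 513.

N1* ≈ 495, N2* ≈ 513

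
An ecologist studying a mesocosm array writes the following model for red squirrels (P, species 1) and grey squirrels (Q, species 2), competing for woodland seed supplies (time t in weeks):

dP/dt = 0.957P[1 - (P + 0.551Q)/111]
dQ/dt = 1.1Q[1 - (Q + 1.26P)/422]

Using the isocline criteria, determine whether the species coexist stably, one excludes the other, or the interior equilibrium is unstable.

Compare the nullcline intercepts: K1/α12 = 111/0.551 = 201 < K2 = 422; K2/α21 = 422/1.26 = 335 > K1 = 111.
Since the inequalities point opposite ways, species 2 can invade but species 1 cannot.

species 2 excludes species 1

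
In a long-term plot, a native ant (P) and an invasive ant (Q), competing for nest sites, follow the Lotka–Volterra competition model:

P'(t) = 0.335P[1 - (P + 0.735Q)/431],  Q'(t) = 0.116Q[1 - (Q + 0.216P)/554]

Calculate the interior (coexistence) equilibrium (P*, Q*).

Setting both brackets to zero gives the nullclines P + 0.735Q = 431 and 0.216P + Q = 554.
Substituting Q = 554 - 0.216P into the first: P(1 - 0.735·0.216) = 431 - 0.735·554.
So P* = 23.8/0.841 = 28.3, and then Q* = 554 - 0.216·28.3 = 548.

P* ≈ 28.3, Q* ≈ 548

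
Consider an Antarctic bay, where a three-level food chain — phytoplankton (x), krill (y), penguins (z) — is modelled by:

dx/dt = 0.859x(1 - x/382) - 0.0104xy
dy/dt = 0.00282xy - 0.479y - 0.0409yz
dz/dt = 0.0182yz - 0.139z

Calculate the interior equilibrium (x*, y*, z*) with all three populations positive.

x* ≈ 347, y* ≈ 7.64, z* ≈ 12.2

From dz/dt = 0: 0.0182y* = 0.139, so y* = 7.64.
From dx/dt = 0: 0.859(1 - x*/382) = 0.0104·7.64, giving x* = 382·(1 - 0.0925) = 347.
From dy/dt = 0: 0.00282·347 - 0.479 = 0.0409z*, so z* = 0.499/0.0409 = 12.2.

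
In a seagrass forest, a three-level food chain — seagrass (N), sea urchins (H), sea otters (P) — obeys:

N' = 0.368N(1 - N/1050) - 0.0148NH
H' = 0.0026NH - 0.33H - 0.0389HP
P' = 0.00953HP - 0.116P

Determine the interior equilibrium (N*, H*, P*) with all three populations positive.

From dP/dt = 0: 0.00953H* = 0.116, so H* = 12.2.
From dN/dt = 0: 0.368(1 - N*/1050) = 0.0148·12.2, giving N* = 1050·(1 - 0.49) = 536.
From dH/dt = 0: 0.0026·536 - 0.33 = 0.0389P*, so P* = 1.06/0.0389 = 27.3.

N* ≈ 536, H* ≈ 12.2, P* ≈ 27.3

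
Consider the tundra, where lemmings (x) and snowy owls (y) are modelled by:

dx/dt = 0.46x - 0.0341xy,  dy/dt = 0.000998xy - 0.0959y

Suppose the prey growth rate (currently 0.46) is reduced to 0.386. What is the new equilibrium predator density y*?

y* ≈ 11.3

At the interior fixed point, setting dx/dt = 0 with x > 0 fixes y* = (prey growth rate)/(xy coefficient) — independent of the other coefficients.
With the change, y* = 0.386/0.0341 = 11.3; it falls from 13.5.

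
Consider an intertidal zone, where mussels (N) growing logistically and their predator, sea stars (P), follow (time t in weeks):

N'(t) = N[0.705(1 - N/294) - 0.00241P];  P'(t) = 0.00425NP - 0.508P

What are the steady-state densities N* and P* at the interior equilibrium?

From dP/dt = 0 with P > 0: 0.00425N* = 0.508, so N* = 120.
Substitute into dN/dt = 0: 0.705(1 - 120/294) = 0.00241P*.
The bracket is 0.593, giving P* = 0.418/0.00241 = 174.

N* ≈ 120, P* ≈ 174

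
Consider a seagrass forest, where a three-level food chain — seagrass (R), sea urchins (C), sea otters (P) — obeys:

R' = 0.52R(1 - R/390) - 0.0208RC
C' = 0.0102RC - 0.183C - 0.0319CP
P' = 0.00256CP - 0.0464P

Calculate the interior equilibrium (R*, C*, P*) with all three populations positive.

From dP/dt = 0: 0.00256C* = 0.0464, so C* = 18.1.
From dR/dt = 0: 0.52(1 - R*/390) = 0.0208·18.1, giving R* = 390·(1 - 0.725) = 107.
From dC/dt = 0: 0.0102·107 - 0.183 = 0.0319P*, so P* = 0.911/0.0319 = 28.6.

R* ≈ 107, C* ≈ 18.1, P* ≈ 28.6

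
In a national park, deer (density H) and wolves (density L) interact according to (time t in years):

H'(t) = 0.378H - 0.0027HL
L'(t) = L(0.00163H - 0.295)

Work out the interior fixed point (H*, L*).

H* ≈ 181, L* ≈ 140

Set dL/dt = 0 with L > 0: 0.00163H - 0.295 = 0, so H* = 0.295/0.00163 = 181.
Set dH/dt = 0 with H > 0: 0.378 - 0.0027L = 0, so L* = 0.378/0.0027 = 140.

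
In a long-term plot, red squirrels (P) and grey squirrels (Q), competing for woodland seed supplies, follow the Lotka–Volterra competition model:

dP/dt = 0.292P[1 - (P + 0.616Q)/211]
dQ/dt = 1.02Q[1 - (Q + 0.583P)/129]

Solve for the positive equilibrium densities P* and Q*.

P* ≈ 205, Q* ≈ 9.34

Setting both brackets to zero gives the nullclines P + 0.616Q = 211 and 0.583P + Q = 129.
Substituting Q = 129 - 0.583P into the first: P(1 - 0.616·0.583) = 211 - 0.616·129.
So P* = 132/0.641 = 205, and then Q* = 129 - 0.583·205 = 9.34.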